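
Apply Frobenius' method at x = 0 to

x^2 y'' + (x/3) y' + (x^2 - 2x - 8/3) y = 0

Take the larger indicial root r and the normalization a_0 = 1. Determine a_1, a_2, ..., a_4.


Write in Frobenius form y'' + (p(x)/x) y' + (q(x)/x^2) y = 0:
  p(x) = 1/3,  q(x) = x^2 - 2x - 8/3.
Indicial equation: r(r-1) + (1/3) r + (-8/3) = 0 -> roots r_1 = 2, r_2 = -4/3.
Take r = r_1 = 2. Let y(x) = x^r sum_{n>=0} a_n x^n with a_0 = 1.
Substitute y = x^r sum a_n x^n and match x^{r+n}. The recurrence is
  D(n) a_n - 2 a_{n-1} + 1 a_{n-2} = 0,  where D(n) = (r+n)(r+n-1) + (1/3)(r+n) + (-8/3).
  a_n = [2 a_{n-1} - 1 a_{n-2}] / D(n).
Since the indicial polynomial factors as (r - r_1)(r - r_2), D(n) = (r_1 + n - r_1)(r_1 + n - r_2) = n(n + 10/3).
Evaluating step by step (a_0 = 1):
  n = 1: D(1) = 1(1 + 10/3) = 13/3; numerator = 2(1) = 2; a_1 = (2)/(13/3) = 6/13
  n = 2: D(2) = 2(2 + 10/3) = 32/3; numerator = 2(6/13) - 1(1) = -1/13; a_2 = (-1/13)/(32/3) = -3/416
  n = 3: D(3) = 3(3 + 10/3) = 19; numerator = 2(-3/416) - 1(6/13) = -99/208; a_3 = (-99/208)/(19) = -99/3952
  n = 4: D(4) = 4(4 + 10/3) = 88/3; numerator = 2(-99/3952) - 1(-3/416) = -339/7904; a_4 = (-339/7904)/(88/3) = -1017/695552

r = 2; a_0 = 1; a_1 = 6/13; a_2 = -3/416; a_3 = -99/3952; a_4 = -1017/695552


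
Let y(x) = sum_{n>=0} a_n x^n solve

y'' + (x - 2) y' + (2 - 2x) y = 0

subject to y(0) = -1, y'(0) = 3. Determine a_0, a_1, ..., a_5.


Ansatz: y(x) = sum_{n>=0} a_n x^n, so y'(x) = sum_{n>=1} n a_n x^(n-1) and y''(x) = sum_{n>=2} n(n-1) a_n x^(n-2).
Substitute into P(x) y'' + Q(x) y' + R(x) y = 0 with P(x) = 1, Q(x) = x - 2, R(x) = 2 - 2x, and match powers of x.
Initial conditions: a_0 = -1, a_1 = 3.
Setting the coefficient of each power of x to zero and solving order by order (substituting the coefficients already found):
  x^0: 2 a_2 - 2 a_1 + 2 a_0 = 0  ->  2 a_2 = 2 a_1 - 2 a_0 = 8  ->  a_2 = 4
  x^1: 6 a_3 - 4 a_2 + 3 a_1 - 2 a_0 = 0  ->  6 a_3 = 4 a_2 - 3 a_1 + 2 a_0 = 5  ->  a_3 = 5/6
  x^2: 12 a_4 - 6 a_3 + 4 a_2 - 2 a_1 = 0  ->  12 a_4 = 6 a_3 - 4 a_2 + 2 a_1 = -5  ->  a_4 = -5/12
  x^3: 20 a_5 - 8 a_4 + 5 a_3 - 2 a_2 = 0  ->  20 a_5 = 8 a_4 - 5 a_3 + 2 a_2 = 1/2  ->  a_5 = 1/40
Truncated series: y(x) = -1 + 3 x + 4 x^2 + (5/6) x^3 - (5/12) x^4 + (1/40) x^5 + O(x^6).

a_0 = -1; a_1 = 3; a_2 = 4; a_3 = 5/6; a_4 = -5/12; a_5 = 1/40


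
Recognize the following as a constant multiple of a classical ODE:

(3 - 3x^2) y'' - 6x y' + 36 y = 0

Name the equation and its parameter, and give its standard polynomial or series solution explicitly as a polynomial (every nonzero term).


All three coefficients share the factor 3; dividing through by 3 gives  (1 - x^2) y'' - 2x y' + 12 y = 0.
This matches the Legendre equation (1 - x^2) y'' - 2x y' + n(n+1) y = 0 (note the -2x y' term) with n(n+1) = 12, so n = 3; the polynomial solution is P_3(x).
With y = sum_k a_k x^k, matching x^k gives (k+2)(k+1) a_{k+2} = [k(k+1) - n(n+1)] a_k = (k - 3)(k + 4) a_k. The right side vanishes at k = 3, so the series with the parity of 3 terminates at degree 3.
Standard normalization (P_n(1) = 1): leading coefficient (2n)!/(2^n (n!)^2) = 720/(8*36) = 5/2, so a_3 = 5/2. Work downward with a_k = (k+1)(k+2) a_{k+2} / ((k - 3)(k + 4)):
  a_1 = (2)(3)(5/2) / ((1 - 3)(1 + 4)) = 15/(-10) = -3/2
Hence P_3(x) = 5 x^3/2 - 3 x/2.

P_3(x); series = 5 x^3/2 - 3 x/2


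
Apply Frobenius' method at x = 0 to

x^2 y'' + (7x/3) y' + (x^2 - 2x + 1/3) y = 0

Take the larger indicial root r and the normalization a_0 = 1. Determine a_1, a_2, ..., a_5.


Write in Frobenius form y'' + (p(x)/x) y' + (q(x)/x^2) y = 0:
  p(x) = 7/3,  q(x) = x^2 - 2x + 1/3.
Indicial equation: r(r-1) + (7/3) r + (1/3) = 0 -> roots r_1 = -1/3, r_2 = -1.
Take r = r_1 = -1/3. Let y(x) = x^r sum_{n>=0} a_n x^n with a_0 = 1.
Substitute y = x^r sum a_n x^n and match x^{r+n}. The recurrence is
  D(n) a_n - 2 a_{n-1} + 1 a_{n-2} = 0,  where D(n) = (r+n)(r+n-1) + (7/3)(r+n) + (1/3).
  a_n = [2 a_{n-1} - 1 a_{n-2}] / D(n).
Since the indicial polynomial factors as (r - r_1)(r - r_2), D(n) = (r_1 + n - r_1)(r_1 + n - r_2) = n(n + 2/3).
Evaluating step by step (a_0 = 1):
  n = 1: D(1) = 1(1 + 2/3) = 5/3; numerator = 2(1) = 2; a_1 = (2)/(5/3) = 6/5
  n = 2: D(2) = 2(2 + 2/3) = 16/3; numerator = 2(6/5) - 1(1) = 7/5; a_2 = (7/5)/(16/3) = 21/80
  n = 3: D(3) = 3(3 + 2/3) = 11; numerator = 2(21/80) - 1(6/5) = -27/40; a_3 = (-27/40)/(11) = -27/440
  n = 4: D(4) = 4(4 + 2/3) = 56/3; numerator = 2(-27/440) - 1(21/80) = -339/880; a_4 = (-339/880)/(56/3) = -1017/49280
  n = 5: D(5) = 5(5 + 2/3) = 85/3; numerator = 2(-1017/49280) - 1(-27/440) = 9/448; a_5 = (9/448)/(85/3) = 27/38080

r = -1/3; a_0 = 1; a_1 = 6/5; a_2 = 21/80; a_3 = -27/440; a_4 = -1017/49280; a_5 = 27/38080


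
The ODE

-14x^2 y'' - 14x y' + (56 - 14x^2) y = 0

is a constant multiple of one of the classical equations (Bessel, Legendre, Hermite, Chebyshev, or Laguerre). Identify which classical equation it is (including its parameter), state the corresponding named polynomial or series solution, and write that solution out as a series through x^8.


All three coefficients share the factor -14; dividing through by -14 gives  x^2 y'' + x y' + (x^2 - 4) y = 0.
This matches the Bessel equation x^2 y'' + x y' + (x^2 - nu^2) y = 0 with nu^2 = 4, so nu = 2; the solution bounded at x = 0 is J_2(x).
Frobenius at x = 0: indicial roots ±nu; for r = nu the recurrence k(k + 2nu) c_k = -c_{k-2} gives the standard series J_nu(x) = sum_{k>=0} (-1)^k / (k! (k+nu)!) (x/2)^(2k+nu). Evaluate the first 4 terms:
  k = 0: (-1)^0 / (0! * 2! * 2^2) x^2 = 1/(1*2*4) x^2 = (1/8) x^2
  k = 1: (-1)^1 / (1! * 3! * 2^4) x^4 = -1/(1*6*16) x^4 = (-1/96) x^4
  k = 2: (-1)^2 / (2! * 4! * 2^6) x^6 = 1/(2*24*64) x^6 = (1/3072) x^6
  k = 3: (-1)^3 / (3! * 5! * 2^8) x^8 = -1/(6*120*256) x^8 = (-1/184320) x^8
Hence J_2(x) = -x^8/184320 + x^6/3072 - x^4/96 + x^2/8 + ....

J_2(x); series = -x^8/184320 + x^6/3072 - x^4/96 + x^2/8


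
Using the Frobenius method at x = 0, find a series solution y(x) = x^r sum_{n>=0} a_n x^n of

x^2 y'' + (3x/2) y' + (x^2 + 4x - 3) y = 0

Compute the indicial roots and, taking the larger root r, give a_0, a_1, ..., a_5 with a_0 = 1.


Write in Frobenius form y'' + (p(x)/x) y' + (q(x)/x^2) y = 0:
  p(x) = 3/2,  q(x) = x^2 + 4x - 3.
Indicial equation: r(r-1) + (3/2) r + (-3) = 0 -> roots r_1 = 3/2, r_2 = -2.
Take r = r_1 = 3/2. Let y(x) = x^r sum_{n>=0} a_n x^n with a_0 = 1.
Substitute y = x^r sum a_n x^n and match x^{r+n}. The recurrence is
  D(n) a_n + 4 a_{n-1} + 1 a_{n-2} = 0,  where D(n) = (r+n)(r+n-1) + (3/2)(r+n) + (-3).
  a_n = [-4 a_{n-1} - 1 a_{n-2}] / D(n).
Since the indicial polynomial factors as (r - r_1)(r - r_2), D(n) = (r_1 + n - r_1)(r_1 + n - r_2) = n(n + 7/2).
Evaluating step by step (a_0 = 1):
  n = 1: D(1) = 1(1 + 7/2) = 9/2; numerator = -4(1) = -4; a_1 = (-4)/(9/2) = -8/9
  n = 2: D(2) = 2(2 + 7/2) = 11; numerator = -4(-8/9) - 1(1) = 23/9; a_2 = (23/9)/(11) = 23/99
  n = 3: D(3) = 3(3 + 7/2) = 39/2; numerator = -4(23/99) - 1(-8/9) = -4/99; a_3 = (-4/99)/(39/2) = -8/3861
  n = 4: D(4) = 4(4 + 7/2) = 30; numerator = -4(-8/3861) - 1(23/99) = -865/3861; a_4 = (-865/3861)/(30) = -173/23166
  n = 5: D(5) = 5(5 + 7/2) = 85/2; numerator = -4(-173/23166) - 1(-8/3861) = 370/11583; a_5 = (370/11583)/(85/2) = 148/196911

r = 3/2; a_0 = 1; a_1 = -8/9; a_2 = 23/99; a_3 = -8/3861; a_4 = -173/23166; a_5 = 148/196911


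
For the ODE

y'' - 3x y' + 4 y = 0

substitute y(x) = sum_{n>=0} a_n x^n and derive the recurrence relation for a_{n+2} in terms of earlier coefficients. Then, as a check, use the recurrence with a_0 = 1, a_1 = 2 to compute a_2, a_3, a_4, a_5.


Substitute y = sum_n a_n x^n.
y''(x) has coefficient (n+2)(n+1) a_{n+2} at x^n;
-3 x y'(x) has coefficient -3 n a_n at x^n (shift);
4 y(x) has coefficient 4 a_n at x^n.
Matching x^n: (n+2)(n+1) a_{n+2} + (-3n + 4) a_n = 0.
Thus a_{n+2} = (3n - 4) / ((n+1)(n+2)) * a_n.

Check with a_0 = 1, a_1 = 2 (apply the recurrence for n = 0, 1, 2, 3): a_0 = 1, a_1 = 2, a_2 = -2, a_3 = -1/3, a_4 = -1/3, a_5 = -1/12.

a_(n+2) = (3n - 4) / ((n+1)(n+2)) * a_n; check: a_0 = 1, a_1 = 2, a_2 = -2, a_3 = -1/3, a_4 = -1/3, a_5 = -1/12


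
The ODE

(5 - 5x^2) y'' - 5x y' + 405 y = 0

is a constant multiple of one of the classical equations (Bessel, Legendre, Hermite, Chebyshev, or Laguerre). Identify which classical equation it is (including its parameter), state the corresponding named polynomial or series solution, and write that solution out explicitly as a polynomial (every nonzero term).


All three coefficients share the factor 5; dividing through by 5 gives  (1 - x^2) y'' - x y' + 81 y = 0.
This matches the Chebyshev equation (1 - x^2) y'' - x y' + n^2 y = 0 (note the -x y' term, not -2x y') with n^2 = 81, so n = 9; the polynomial solution is T_9(x).
With y = sum_k a_k x^k, matching x^k gives (k+2)(k+1) a_{k+2} = (k^2 - n^2) a_k = (k - 9)(k + 9) a_k. The right side vanishes at k = 9, so the series with the parity of 9 terminates at degree 9.
Standard normalization: leading coefficient of T_n is 2^(n-1), so a_9 = 2^8 = 256. Work downward with a_k = (k+1)(k+2) a_{k+2} / ((k - 9)(k + 9)):
  a_7 = (8)(9)(256) / ((7 - 9)(7 + 9)) = 18432/(-32) = -576
  a_5 = (6)(7)(-576) / ((5 - 9)(5 + 9)) = -24192/(-56) = 432
  a_3 = (4)(5)(432) / ((3 - 9)(3 + 9)) = 8640/(-72) = -120
  a_1 = (2)(3)(-120) / ((1 - 9)(1 + 9)) = -720/(-80) = 9
Hence T_9(x) = 256 x^9 - 576 x^7 + 432 x^5 - 120 x^3 + 9 x.

T_9(x); series = 256 x^9 - 576 x^7 + 432 x^5 - 120 x^3 + 9 x


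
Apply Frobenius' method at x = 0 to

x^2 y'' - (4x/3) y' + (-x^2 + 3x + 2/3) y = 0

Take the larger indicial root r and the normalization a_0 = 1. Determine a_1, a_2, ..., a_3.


Write in Frobenius form y'' + (p(x)/x) y' + (q(x)/x^2) y = 0:
  p(x) = -4/3,  q(x) = -x^2 + 3x + 2/3.
Indicial equation: r(r-1) + (-4/3) r + (2/3) = 0 -> roots r_1 = 2, r_2 = 1/3.
Take r = r_1 = 2. Let y(x) = x^r sum_{n>=0} a_n x^n with a_0 = 1.
Substitute y = x^r sum a_n x^n and match x^{r+n}. The recurrence is
  D(n) a_n + 3 a_{n-1} - 1 a_{n-2} = 0,  where D(n) = (r+n)(r+n-1) + (-4/3)(r+n) + (2/3).
  a_n = [-3 a_{n-1} + 1 a_{n-2}] / D(n).
Since the indicial polynomial factors as (r - r_1)(r - r_2), D(n) = (r_1 + n - r_1)(r_1 + n - r_2) = n(n + 5/3).
Evaluating step by step (a_0 = 1):
  n = 1: D(1) = 1(1 + 5/3) = 8/3; numerator = -3(1) = -3; a_1 = (-3)/(8/3) = -9/8
  n = 2: D(2) = 2(2 + 5/3) = 22/3; numerator = -3(-9/8) + 1(1) = 35/8; a_2 = (35/8)/(22/3) = 105/176
  n = 3: D(3) = 3(3 + 5/3) = 14; numerator = -3(105/176) + 1(-9/8) = -513/176; a_3 = (-513/176)/(14) = -513/2464

r = 2; a_0 = 1; a_1 = -9/8; a_2 = 105/176; a_3 = -513/2464


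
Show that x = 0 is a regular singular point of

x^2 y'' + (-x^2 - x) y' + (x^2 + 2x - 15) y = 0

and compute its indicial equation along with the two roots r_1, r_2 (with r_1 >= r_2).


Divide by x^2 to reach normal form y'' + P_1(x) y' + P_2(x) y = 0 with P_1(x) = -1 - 1/x and P_2(x) = 1 + 2/x - 15/x^2.
x = 0 is a singular point because the y'-coefficient -1 - 1/x has a pole at x = 0 and the y-coefficient 1 + 2/x - 15/x^2 has a pole at x = 0.
It is a regular singular point because x P_1(x) = p(x) = -x - 1 and x^2 P_2(x) = q(x) = x^2 + 2x - 15 are polynomials, hence analytic at x = 0.
p(0) = -1,  q(0) = -15.
Indicial equation: r(r-1) + p(0) r + q(0) = 0, i.e. r^2 + (p(0) - 1) r + q(0) = 0, i.e. r^2 - 2 r - 15 = 0.
Discriminant: (-2)^2 - 4(-15) = 64, so r = (2 ± 8)/2.
Solving: r_1 = 5, r_2 = -3.

indicial: r^2 - 2 r - 15 = 0; roots r_1 = 5, r_2 = -3


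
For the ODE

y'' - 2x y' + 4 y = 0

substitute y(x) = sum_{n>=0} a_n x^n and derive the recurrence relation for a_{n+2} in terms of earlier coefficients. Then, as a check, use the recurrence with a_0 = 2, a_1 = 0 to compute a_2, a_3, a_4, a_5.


Substitute y = sum_n a_n x^n.
y''(x) has coefficient (n+2)(n+1) a_{n+2} at x^n;
-2 x y'(x) has coefficient -2 n a_n at x^n (shift);
4 y(x) has coefficient 4 a_n at x^n.
Matching x^n: (n+2)(n+1) a_{n+2} + (-2n + 4) a_n = 0.
Thus a_{n+2} = (2n - 4) / ((n+1)(n+2)) * a_n.

Check with a_0 = 2, a_1 = 0 (apply the recurrence for n = 0, 1, 2, 3): a_0 = 2, a_1 = 0, a_2 = -4, a_3 = 0, a_4 = 0, a_5 = 0.

a_(n+2) = (2n - 4) / ((n+1)(n+2)) * a_n; check: a_0 = 2, a_1 = 0, a_2 = -4, a_3 = 0, a_4 = 0, a_5 = 0


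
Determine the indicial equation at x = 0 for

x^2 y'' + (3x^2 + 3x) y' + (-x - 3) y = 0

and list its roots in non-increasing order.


Divide by x^2 to reach normal form y'' + P_1(x) y' + P_2(x) y = 0 with P_1(x) = 3 + 3/x and P_2(x) = -1/x - 3/x^2.
x = 0 is a singular point because the y'-coefficient 3 + 3/x has a pole at x = 0 and the y-coefficient -1/x - 3/x^2 has a pole at x = 0.
It is a regular singular point because x P_1(x) = p(x) = 3x + 3 and x^2 P_2(x) = q(x) = -x - 3 are polynomials, hence analytic at x = 0.
p(0) = 3,  q(0) = -3.
Indicial equation: r(r-1) + p(0) r + q(0) = 0, i.e. r^2 + (p(0) - 1) r + q(0) = 0, i.e. r^2 + 2 r - 3 = 0.
Discriminant: (2)^2 - 4(-3) = 16, so r = (-2 ± 4)/2.
Solving: r_1 = 1, r_2 = -3.

indicial: r^2 + 2 r - 3 = 0; roots r_1 = 1, r_2 = -3


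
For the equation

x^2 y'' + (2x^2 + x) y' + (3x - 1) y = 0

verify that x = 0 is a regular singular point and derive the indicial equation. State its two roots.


Divide by x^2 to reach normal form y'' + P_1(x) y' + P_2(x) y = 0 with P_1(x) = 2 + 1/x and P_2(x) = 3/x - 1/x^2.
x = 0 is a singular point because the y'-coefficient 2 + 1/x has a pole at x = 0 and the y-coefficient 3/x - 1/x^2 has a pole at x = 0.
It is a regular singular point because x P_1(x) = p(x) = 2x + 1 and x^2 P_2(x) = q(x) = 3x - 1 are polynomials, hence analytic at x = 0.
p(0) = 1,  q(0) = -1.
Indicial equation: r(r-1) + p(0) r + q(0) = 0, i.e. r^2 + (p(0) - 1) r + q(0) = 0, i.e. r^2 - 1 = 0.
Discriminant: (0)^2 - 4(-1) = 4, so r = (0 ± 2)/2.
Solving: r_1 = 1, r_2 = -1.

indicial: r^2 - 1 = 0; roots r_1 = 1, r_2 = -1


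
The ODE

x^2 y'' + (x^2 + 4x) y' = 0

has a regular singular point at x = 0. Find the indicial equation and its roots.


Divide by x^2 to reach normal form y'' + P_1(x) y' + P_2(x) y = 0 with P_1(x) = 1 + 4/x and P_2(x) = 0.
x = 0 is a singular point because the y'-coefficient 1 + 4/x has a pole at x = 0.
It is a regular singular point because x P_1(x) = p(x) = x + 4 and x^2 P_2(x) = q(x) = 0 are polynomials, hence analytic at x = 0.
p(0) = 4,  q(0) = 0.
Indicial equation: r(r-1) + p(0) r + q(0) = 0, i.e. r^2 + (p(0) - 1) r + q(0) = 0, i.e. r^2 + 3 r = 0.
Discriminant: (3)^2 - 4(0) = 9, so r = (-3 ± 3)/2.
Solving: r_1 = 0, r_2 = -3.

indicial: r^2 + 3 r = 0; roots r_1 = 0, r_2 = -3


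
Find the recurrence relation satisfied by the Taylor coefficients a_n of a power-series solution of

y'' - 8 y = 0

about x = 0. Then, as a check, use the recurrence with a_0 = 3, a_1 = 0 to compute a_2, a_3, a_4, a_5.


Substitute y = sum_n a_n x^n into y'' + (const) y = 0.
y''(x) = sum_{n>=0} (n+2)(n+1) a_{n+2} x^n.
The ODE becomes sum_n [(n+2)(n+1) a_{n+2} - 8 a_n] x^n = 0.
Setting each coefficient to zero gives the recurrence:
  (n+2)(n+1) a_{n+2} - 8 a_n = 0,
  a_{n+2} = 8 / ((n+1)(n+2)) a_n.

Check with a_0 = 3, a_1 = 0 (apply the recurrence for n = 0, 1, 2, 3): a_0 = 3, a_1 = 0, a_2 = 12, a_3 = 0, a_4 = 8, a_5 = 0.

a_{n+2} = 8/((n+1)(n+2)) * a_n; check: a_0 = 3, a_1 = 0, a_2 = 12, a_3 = 0, a_4 = 8, a_5 = 0


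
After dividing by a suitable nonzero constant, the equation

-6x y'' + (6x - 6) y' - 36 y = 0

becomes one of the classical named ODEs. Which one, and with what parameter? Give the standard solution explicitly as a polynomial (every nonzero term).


All three coefficients share the factor -6; dividing through by -6 gives  x y'' + (1 - x) y' + 6 y = 0.
This matches the Laguerre equation x y'' + (1 - x) y' + n y = 0 with n = 6; the polynomial solution is L_6(x).
With y = sum_k a_k x^k, matching x^k gives (k+1)k a_{k+1} + (k+1) a_{k+1} - k a_k + n a_k = 0, i.e. (k+1)^2 a_{k+1} = (k - n) a_k = (k - 6) a_k. The right side vanishes at k = 6, so the series terminates at degree 6.
Standard normalization L_n(0) = 1 gives a_0 = 1. Work upward with a_{k+1} = (k - 6) a_k / (k+1)^2:
  a_1 = (0 - 6)(1) / 1^2 = -6/1 = -6
  a_2 = (1 - 6)(-6) / 2^2 = 30/4 = 15/2
  a_3 = (2 - 6)(15/2) / 3^2 = -30/9 = -10/3
  a_4 = (3 - 6)(-10/3) / 4^2 = 10/16 = 5/8
  a_5 = (4 - 6)(5/8) / 5^2 = (-5/4)/25 = -1/20
  a_6 = (5 - 6)(-1/20) / 6^2 = (1/20)/36 = 1/720
Hence L_6(x) = x^6/720 - x^5/20 + 5 x^4/8 - 10 x^3/3 + 15 x^2/2 - 6 x + 1.

L_6(x); series = x^6/720 - x^5/20 + 5 x^4/8 - 10 x^3/3 + 15 x^2/2 - 6 x + 1


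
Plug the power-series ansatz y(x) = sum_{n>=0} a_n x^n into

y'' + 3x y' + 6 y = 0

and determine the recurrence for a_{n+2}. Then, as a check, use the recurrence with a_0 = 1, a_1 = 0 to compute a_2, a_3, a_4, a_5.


Substitute y = sum_n a_n x^n.
y''(x) has coefficient (n+2)(n+1) a_{n+2} at x^n;
3 x y'(x) has coefficient 3 n a_n at x^n (shift);
6 y(x) has coefficient 6 a_n at x^n.
Matching x^n: (n+2)(n+1) a_{n+2} + (3n + 6) a_n = 0.
Thus a_{n+2} = (-3n - 6) / ((n+1)(n+2)) * a_n.

Check with a_0 = 1, a_1 = 0 (apply the recurrence for n = 0, 1, 2, 3): a_0 = 1, a_1 = 0, a_2 = -3, a_3 = 0, a_4 = 3, a_5 = 0.

a_(n+2) = (-3n - 6) / ((n+1)(n+2)) * a_n; check: a_0 = 1, a_1 = 0, a_2 = -3, a_3 = 0, a_4 = 3, a_5 = 0


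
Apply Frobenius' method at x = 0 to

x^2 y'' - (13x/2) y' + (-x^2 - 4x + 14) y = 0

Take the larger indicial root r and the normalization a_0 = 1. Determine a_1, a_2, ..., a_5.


Write in Frobenius form y'' + (p(x)/x) y' + (q(x)/x^2) y = 0:
  p(x) = -13/2,  q(x) = -x^2 - 4x + 14.
Indicial equation: r(r-1) + (-13/2) r + (14) = 0 -> roots r_1 = 4, r_2 = 7/2.
Take r = r_1 = 4. Let y(x) = x^r sum_{n>=0} a_n x^n with a_0 = 1.
Substitute y = x^r sum a_n x^n and match x^{r+n}. The recurrence is
  D(n) a_n - 4 a_{n-1} - 1 a_{n-2} = 0,  where D(n) = (r+n)(r+n-1) + (-13/2)(r+n) + (14).
  a_n = [4 a_{n-1} + 1 a_{n-2}] / D(n).
Since the indicial polynomial factors as (r - r_1)(r - r_2), D(n) = (r_1 + n - r_1)(r_1 + n - r_2) = n(n + 1/2).
Evaluating step by step (a_0 = 1):
  n = 1: D(1) = 1(1 + 1/2) = 3/2; numerator = 4(1) = 4; a_1 = (4)/(3/2) = 8/3
  n = 2: D(2) = 2(2 + 1/2) = 5; numerator = 4(8/3) + 1(1) = 35/3; a_2 = (35/3)/(5) = 7/3
  n = 3: D(3) = 3(3 + 1/2) = 21/2; numerator = 4(7/3) + 1(8/3) = 12; a_3 = (12)/(21/2) = 8/7
  n = 4: D(4) = 4(4 + 1/2) = 18; numerator = 4(8/7) + 1(7/3) = 145/21; a_4 = (145/21)/(18) = 145/378
  n = 5: D(5) = 5(5 + 1/2) = 55/2; numerator = 4(145/378) + 1(8/7) = 506/189; a_5 = (506/189)/(55/2) = 92/945

r = 4; a_0 = 1; a_1 = 8/3; a_2 = 7/3; a_3 = 8/7; a_4 = 145/378; a_5 = 92/945


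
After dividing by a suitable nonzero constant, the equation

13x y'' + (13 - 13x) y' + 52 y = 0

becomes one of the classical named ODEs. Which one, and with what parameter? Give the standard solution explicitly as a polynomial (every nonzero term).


All three coefficients share the factor 13; dividing through by 13 gives  x y'' + (1 - x) y' + 4 y = 0.
This matches the Laguerre equation x y'' + (1 - x) y' + n y = 0 with n = 4; the polynomial solution is L_4(x).
With y = sum_k a_k x^k, matching x^k gives (k+1)k a_{k+1} + (k+1) a_{k+1} - k a_k + n a_k = 0, i.e. (k+1)^2 a_{k+1} = (k - n) a_k = (k - 4) a_k. The right side vanishes at k = 4, so the series terminates at degree 4.
Standard normalization L_n(0) = 1 gives a_0 = 1. Work upward with a_{k+1} = (k - 4) a_k / (k+1)^2:
  a_1 = (0 - 4)(1) / 1^2 = -4/1 = -4
  a_2 = (1 - 4)(-4) / 2^2 = 12/4 = 3
  a_3 = (2 - 4)(3) / 3^2 = -6/9 = -2/3
  a_4 = (3 - 4)(-2/3) / 4^2 = (2/3)/16 = 1/24
Hence L_4(x) = x^4/24 - 2 x^3/3 + 3 x^2 - 4 x + 1.

L_4(x); series = x^4/24 - 2 x^3/3 + 3 x^2 - 4 x + 1


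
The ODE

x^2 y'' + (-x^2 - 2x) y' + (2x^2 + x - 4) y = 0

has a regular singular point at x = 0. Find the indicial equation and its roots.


Divide by x^2 to reach normal form y'' + P_1(x) y' + P_2(x) y = 0 with P_1(x) = -1 - 2/x and P_2(x) = 2 + 1/x - 4/x^2.
x = 0 is a singular point because the y'-coefficient -1 - 2/x has a pole at x = 0 and the y-coefficient 2 + 1/x - 4/x^2 has a pole at x = 0.
It is a regular singular point because x P_1(x) = p(x) = -x - 2 and x^2 P_2(x) = q(x) = 2x^2 + x - 4 are polynomials, hence analytic at x = 0.
p(0) = -2,  q(0) = -4.
Indicial equation: r(r-1) + p(0) r + q(0) = 0, i.e. r^2 + (p(0) - 1) r + q(0) = 0, i.e. r^2 - 3 r - 4 = 0.
Discriminant: (-3)^2 - 4(-4) = 25, so r = (3 ± 5)/2.
Solving: r_1 = 4, r_2 = -1.

indicial: r^2 - 3 r - 4 = 0; roots r_1 = 4, r_2 = -1


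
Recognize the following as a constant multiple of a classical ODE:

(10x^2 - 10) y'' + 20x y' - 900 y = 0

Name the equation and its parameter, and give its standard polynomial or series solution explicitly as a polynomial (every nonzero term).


All three coefficients share the factor -10; dividing through by -10 gives  (1 - x^2) y'' - 2x y' + 90 y = 0.
This matches the Legendre equation (1 - x^2) y'' - 2x y' + n(n+1) y = 0 (note the -2x y' term) with n(n+1) = 90, so n = 9; the polynomial solution is P_9(x).
With y = sum_k a_k x^k, matching x^k gives (k+2)(k+1) a_{k+2} = [k(k+1) - n(n+1)] a_k = (k - 9)(k + 10) a_k. The right side vanishes at k = 9, so the series with the parity of 9 terminates at degree 9.
Standard normalization (P_n(1) = 1): leading coefficient (2n)!/(2^n (n!)^2) = 6402373705728000/(512*131681894400) = 12155/128, so a_9 = 12155/128. Work downward with a_k = (k+1)(k+2) a_{k+2} / ((k - 9)(k + 10)):
  a_7 = (8)(9)(12155/128) / ((7 - 9)(7 + 10)) = (109395/16)/(-34) = -6435/32
  a_5 = (6)(7)(-6435/32) / ((5 - 9)(5 + 10)) = (-135135/16)/(-60) = 9009/64
  a_3 = (4)(5)(9009/64) / ((3 - 9)(3 + 10)) = (45045/16)/(-78) = -1155/32
  a_1 = (2)(3)(-1155/32) / ((1 - 9)(1 + 10)) = (-3465/16)/(-88) = 315/128
Hence P_9(x) = 12155 x^9/128 - 6435 x^7/32 + 9009 x^5/64 - 1155 x^3/32 + 315 x/128.

P_9(x); series = 12155 x^9/128 - 6435 x^7/32 + 9009 x^5/64 - 1155 x^3/32 + 315 x/128


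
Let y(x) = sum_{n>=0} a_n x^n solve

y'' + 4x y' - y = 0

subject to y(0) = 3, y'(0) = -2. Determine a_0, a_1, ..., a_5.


Ansatz: y(x) = sum_{n>=0} a_n x^n, so y'(x) = sum_{n>=1} n a_n x^(n-1) and y''(x) = sum_{n>=2} n(n-1) a_n x^(n-2).
Substitute into P(x) y'' + Q(x) y' + R(x) y = 0 with P(x) = 1, Q(x) = 4x, R(x) = -1, and match powers of x.
Initial conditions: a_0 = 3, a_1 = -2.
Setting the coefficient of each power of x to zero and solving order by order (substituting the coefficients already found):
  x^0: 2 a_2 - a_0 = 0  ->  2 a_2 = a_0 = 3  ->  a_2 = 3/2
  x^1: 6 a_3 + 3 a_1 = 0  ->  6 a_3 = -3 a_1 = 6  ->  a_3 = 1
  x^2: 12 a_4 + 7 a_2 = 0  ->  12 a_4 = -7 a_2 = -21/2  ->  a_4 = -7/8
  x^3: 20 a_5 + 11 a_3 = 0  ->  20 a_5 = -11 a_3 = -11  ->  a_5 = -11/20
Truncated series: y(x) = 3 - 2 x + (3/2) x^2 + x^3 - (7/8) x^4 - (11/20) x^5 + O(x^6).

a_0 = 3; a_1 = -2; a_2 = 3/2; a_3 = 1; a_4 = -7/8; a_5 = -11/20


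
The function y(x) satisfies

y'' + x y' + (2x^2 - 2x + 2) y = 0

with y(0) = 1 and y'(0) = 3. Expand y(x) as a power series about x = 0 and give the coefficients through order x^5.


Ansatz: y(x) = sum_{n>=0} a_n x^n, so y'(x) = sum_{n>=1} n a_n x^(n-1) and y''(x) = sum_{n>=2} n(n-1) a_n x^(n-2).
Substitute into P(x) y'' + Q(x) y' + R(x) y = 0 with P(x) = 1, Q(x) = x, R(x) = 2x^2 - 2x + 2, and match powers of x.
Initial conditions: a_0 = 1, a_1 = 3.
Setting the coefficient of each power of x to zero and solving order by order (substituting the coefficients already found):
  x^0: 2 a_2 + 2 a_0 = 0  ->  2 a_2 = -2 a_0 = -2  ->  a_2 = -1
  x^1: 6 a_3 + 3 a_1 - 2 a_0 = 0  ->  6 a_3 = -3 a_1 + 2 a_0 = -7  ->  a_3 = -7/6
  x^2: 12 a_4 + 4 a_2 - 2 a_1 + 2 a_0 = 0  ->  12 a_4 = -4 a_2 + 2 a_1 - 2 a_0 = 8  ->  a_4 = 2/3
  x^3: 20 a_5 + 5 a_3 - 2 a_2 + 2 a_1 = 0  ->  20 a_5 = -5 a_3 + 2 a_2 - 2 a_1 = -13/6  ->  a_5 = -13/120
Truncated series: y(x) = 1 + 3 x - x^2 - (7/6) x^3 + (2/3) x^4 - (13/120) x^5 + O(x^6).

a_0 = 1; a_1 = 3; a_2 = -1; a_3 = -7/6; a_4 = 2/3; a_5 = -13/120


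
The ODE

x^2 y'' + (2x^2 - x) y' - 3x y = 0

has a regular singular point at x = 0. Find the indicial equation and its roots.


Divide by x^2 to reach normal form y'' + P_1(x) y' + P_2(x) y = 0 with P_1(x) = 2 - 1/x and P_2(x) = -3/x.
x = 0 is a singular point because the y'-coefficient 2 - 1/x has a pole at x = 0 and the y-coefficient -3/x has a pole at x = 0.
It is a regular singular point because x P_1(x) = p(x) = 2x - 1 and x^2 P_2(x) = q(x) = -3x are polynomials, hence analytic at x = 0.
p(0) = -1,  q(0) = 0.
Indicial equation: r(r-1) + p(0) r + q(0) = 0, i.e. r^2 + (p(0) - 1) r + q(0) = 0, i.e. r^2 - 2 r = 0.
Discriminant: (-2)^2 - 4(0) = 4, so r = (2 ± 2)/2.
Solving: r_1 = 2, r_2 = 0.

indicial: r^2 - 2 r = 0; roots r_1 = 2, r_2 = 0


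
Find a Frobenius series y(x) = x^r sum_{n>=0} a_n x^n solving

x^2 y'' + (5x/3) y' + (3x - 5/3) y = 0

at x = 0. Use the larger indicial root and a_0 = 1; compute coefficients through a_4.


Write in Frobenius form y'' + (p(x)/x) y' + (q(x)/x^2) y = 0:
  p(x) = 5/3,  q(x) = 3x - 5/3.
Indicial equation: r(r-1) + (5/3) r + (-5/3) = 0 -> roots r_1 = 1, r_2 = -5/3.
Take r = r_1 = 1. Let y(x) = x^r sum_{n>=0} a_n x^n with a_0 = 1.
Substitute y = x^r sum a_n x^n and match x^{r+n}. The recurrence is
  D(n) a_n + 3 a_{n-1} = 0,  where D(n) = (r+n)(r+n-1) + (5/3)(r+n) + (-5/3).
  a_n = -3 / D(n) * a_{n-1}.
Since the indicial polynomial factors as (r - r_1)(r - r_2), D(n) = (r_1 + n - r_1)(r_1 + n - r_2) = n(n + 8/3).
Evaluating step by step (a_0 = 1):
  n = 1: D(1) = 1(1 + 8/3) = 11/3; numerator = -3(1) = -3; a_1 = (-3)/(11/3) = -9/11
  n = 2: D(2) = 2(2 + 8/3) = 28/3; numerator = -3(-9/11) = 27/11; a_2 = (27/11)/(28/3) = 81/308
  n = 3: D(3) = 3(3 + 8/3) = 17; numerator = -3(81/308) = -243/308; a_3 = (-243/308)/(17) = -243/5236
  n = 4: D(4) = 4(4 + 8/3) = 80/3; numerator = -3(-243/5236) = 729/5236; a_4 = (729/5236)/(80/3) = 2187/418880

r = 1; a_0 = 1; a_1 = -9/11; a_2 = 81/308; a_3 = -243/5236; a_4 = 2187/418880


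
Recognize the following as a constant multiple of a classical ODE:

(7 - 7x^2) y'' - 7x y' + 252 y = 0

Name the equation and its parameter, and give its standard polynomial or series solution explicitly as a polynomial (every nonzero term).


All three coefficients share the factor 7; dividing through by 7 gives  (1 - x^2) y'' - x y' + 36 y = 0.
This matches the Chebyshev equation (1 - x^2) y'' - x y' + n^2 y = 0 (note the -x y' term, not -2x y') with n^2 = 36, so n = 6; the polynomial solution is T_6(x).
With y = sum_k a_k x^k, matching x^k gives (k+2)(k+1) a_{k+2} = (k^2 - n^2) a_k = (k - 6)(k + 6) a_k. The right side vanishes at k = 6, so the series with the parity of 6 terminates at degree 6.
Standard normalization: leading coefficient of T_n is 2^(n-1), so a_6 = 2^5 = 32. Work downward with a_k = (k+1)(k+2) a_{k+2} / ((k - 6)(k + 6)):
  a_4 = (5)(6)(32) / ((4 - 6)(4 + 6)) = 960/(-20) = -48
  a_2 = (3)(4)(-48) / ((2 - 6)(2 + 6)) = -576/(-32) = 18
  a_0 = (1)(2)(18) / ((0 - 6)(0 + 6)) = 36/(-36) = -1
Hence T_6(x) = 32 x^6 - 48 x^4 + 18 x^2 - 1.

T_6(x); series = 32 x^6 - 48 x^4 + 18 x^2 - 1


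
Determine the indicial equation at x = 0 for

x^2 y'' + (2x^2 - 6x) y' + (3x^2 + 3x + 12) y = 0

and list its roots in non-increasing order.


Divide by x^2 to reach normal form y'' + P_1(x) y' + P_2(x) y = 0 with P_1(x) = 2 - 6/x and P_2(x) = 3 + 3/x + 12/x^2.
x = 0 is a singular point because the y'-coefficient 2 - 6/x has a pole at x = 0 and the y-coefficient 3 + 3/x + 12/x^2 has a pole at x = 0.
It is a regular singular point because x P_1(x) = p(x) = 2x - 6 and x^2 P_2(x) = q(x) = 3x^2 + 3x + 12 are polynomials, hence analytic at x = 0.
p(0) = -6,  q(0) = 12.
Indicial equation: r(r-1) + p(0) r + q(0) = 0, i.e. r^2 + (p(0) - 1) r + q(0) = 0, i.e. r^2 - 7 r + 12 = 0.
Discriminant: (-7)^2 - 4(12) = 1, so r = (7 ± 1)/2.
Solving: r_1 = 4, r_2 = 3.

indicial: r^2 - 7 r + 12 = 0; roots r_1 = 4, r_2 = 3


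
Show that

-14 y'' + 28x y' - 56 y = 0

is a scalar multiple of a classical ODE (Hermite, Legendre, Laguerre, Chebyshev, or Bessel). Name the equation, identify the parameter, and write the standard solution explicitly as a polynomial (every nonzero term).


All three coefficients share the factor -14; dividing through by -14 gives  y'' - 2x y' + 4 y = 0.
This matches the Hermite equation y'' - 2x y' + 2n y = 0 with 2n = 4, so n = 2; the polynomial solution is H_2(x).
With y = sum_k a_k x^k, matching x^k gives (k+2)(k+1) a_{k+2} = 2(k - n) a_k = 2(k - 2) a_k. The right side vanishes at k = 2, so the series with the parity of 2 terminates at degree 2.
Standard normalization: leading coefficient of H_n is 2^n, so a_2 = 2^2 = 4. Work downward with a_k = (k+1)(k+2) a_{k+2} / (2(k - n)):
  a_0 = (1)(2)(4) / (2(0 - 2)) = 8/(-4) = -2
Hence H_2(x) = 4 x^2 - 2.

H_2(x); series = 4 x^2 - 2


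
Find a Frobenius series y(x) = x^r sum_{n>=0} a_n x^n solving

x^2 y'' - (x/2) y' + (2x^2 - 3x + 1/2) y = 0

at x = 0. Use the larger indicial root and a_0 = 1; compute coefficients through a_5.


Write in Frobenius form y'' + (p(x)/x) y' + (q(x)/x^2) y = 0:
  p(x) = -1/2,  q(x) = 2x^2 - 3x + 1/2.
Indicial equation: r(r-1) + (-1/2) r + (1/2) = 0 -> roots r_1 = 1, r_2 = 1/2.
Take r = r_1 = 1. Let y(x) = x^r sum_{n>=0} a_n x^n with a_0 = 1.
Substitute y = x^r sum a_n x^n and match x^{r+n}. The recurrence is
  D(n) a_n - 3 a_{n-1} + 2 a_{n-2} = 0,  where D(n) = (r+n)(r+n-1) + (-1/2)(r+n) + (1/2).
  a_n = [3 a_{n-1} - 2 a_{n-2}] / D(n).
Since the indicial polynomial factors as (r - r_1)(r - r_2), D(n) = (r_1 + n - r_1)(r_1 + n - r_2) = n(n + 1/2).
Evaluating step by step (a_0 = 1):
  n = 1: D(1) = 1(1 + 1/2) = 3/2; numerator = 3(1) = 3; a_1 = (3)/(3/2) = 2
  n = 2: D(2) = 2(2 + 1/2) = 5; numerator = 3(2) - 2(1) = 4; a_2 = (4)/(5) = 4/5
  n = 3: D(3) = 3(3 + 1/2) = 21/2; numerator = 3(4/5) - 2(2) = -8/5; a_3 = (-8/5)/(21/2) = -16/105
  n = 4: D(4) = 4(4 + 1/2) = 18; numerator = 3(-16/105) - 2(4/5) = -72/35; a_4 = (-72/35)/(18) = -4/35
  n = 5: D(5) = 5(5 + 1/2) = 55/2; numerator = 3(-4/35) - 2(-16/105) = -4/105; a_5 = (-4/105)/(55/2) = -8/5775

r = 1; a_0 = 1; a_1 = 2; a_2 = 4/5; a_3 = -16/105; a_4 = -4/35; a_5 = -8/5775


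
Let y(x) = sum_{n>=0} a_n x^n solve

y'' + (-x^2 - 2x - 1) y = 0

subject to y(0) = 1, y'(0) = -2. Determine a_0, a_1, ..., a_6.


Ansatz: y(x) = sum_{n>=0} a_n x^n, so y'(x) = sum_{n>=1} n a_n x^(n-1) and y''(x) = sum_{n>=2} n(n-1) a_n x^(n-2).
Substitute into P(x) y'' + Q(x) y' + R(x) y = 0 with P(x) = 1, Q(x) = 0, R(x) = -x^2 - 2x - 1, and match powers of x.
Initial conditions: a_0 = 1, a_1 = -2.
Setting the coefficient of each power of x to zero and solving order by order (substituting the coefficients already found):
  x^0: 2 a_2 - a_0 = 0  ->  2 a_2 = a_0 = 1  ->  a_2 = 1/2
  x^1: 6 a_3 - a_1 - 2 a_0 = 0  ->  6 a_3 = a_1 + 2 a_0 = 0  ->  a_3 = 0
  x^2: 12 a_4 - a_2 - 2 a_1 - a_0 = 0  ->  12 a_4 = a_2 + 2 a_1 + a_0 = -5/2  ->  a_4 = -5/24
  x^3: 20 a_5 - a_3 - 2 a_2 - a_1 = 0  ->  20 a_5 = a_3 + 2 a_2 + a_1 = -1  ->  a_5 = -1/20
  x^4: 30 a_6 - a_4 - 2 a_3 - a_2 = 0  ->  30 a_6 = a_4 + 2 a_3 + a_2 = 7/24  ->  a_6 = 7/720
Truncated series: y(x) = 1 - 2 x + (1/2) x^2 - (5/24) x^4 - (1/20) x^5 + (7/720) x^6 + O(x^7).

a_0 = 1; a_1 = -2; a_2 = 1/2; a_3 = 0; a_4 = -5/24; a_5 = -1/20; a_6 = 7/720


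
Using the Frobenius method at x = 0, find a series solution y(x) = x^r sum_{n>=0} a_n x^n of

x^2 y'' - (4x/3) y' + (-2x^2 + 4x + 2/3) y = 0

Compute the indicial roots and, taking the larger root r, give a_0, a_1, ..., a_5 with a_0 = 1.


Write in Frobenius form y'' + (p(x)/x) y' + (q(x)/x^2) y = 0:
  p(x) = -4/3,  q(x) = -2x^2 + 4x + 2/3.
Indicial equation: r(r-1) + (-4/3) r + (2/3) = 0 -> roots r_1 = 2, r_2 = 1/3.
Take r = r_1 = 2. Let y(x) = x^r sum_{n>=0} a_n x^n with a_0 = 1.
Substitute y = x^r sum a_n x^n and match x^{r+n}. The recurrence is
  D(n) a_n + 4 a_{n-1} - 2 a_{n-2} = 0,  where D(n) = (r+n)(r+n-1) + (-4/3)(r+n) + (2/3).
  a_n = [-4 a_{n-1} + 2 a_{n-2}] / D(n).
Since the indicial polynomial factors as (r - r_1)(r - r_2), D(n) = (r_1 + n - r_1)(r_1 + n - r_2) = n(n + 5/3).
Evaluating step by step (a_0 = 1):
  n = 1: D(1) = 1(1 + 5/3) = 8/3; numerator = -4(1) = -4; a_1 = (-4)/(8/3) = -3/2
  n = 2: D(2) = 2(2 + 5/3) = 22/3; numerator = -4(-3/2) + 2(1) = 8; a_2 = (8)/(22/3) = 12/11
  n = 3: D(3) = 3(3 + 5/3) = 14; numerator = -4(12/11) + 2(-3/2) = -81/11; a_3 = (-81/11)/(14) = -81/154
  n = 4: D(4) = 4(4 + 5/3) = 68/3; numerator = -4(-81/154) + 2(12/11) = 30/7; a_4 = (30/7)/(68/3) = 45/238
  n = 5: D(5) = 5(5 + 5/3) = 100/3; numerator = -4(45/238) + 2(-81/154) = -2367/1309; a_5 = (-2367/1309)/(100/3) = -7101/130900

r = 2; a_0 = 1; a_1 = -3/2; a_2 = 12/11; a_3 = -81/154; a_4 = 45/238; a_5 = -7101/130900


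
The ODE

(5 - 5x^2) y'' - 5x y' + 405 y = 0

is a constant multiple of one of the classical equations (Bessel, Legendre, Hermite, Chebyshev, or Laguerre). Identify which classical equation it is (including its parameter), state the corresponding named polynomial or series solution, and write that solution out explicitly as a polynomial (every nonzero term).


All three coefficients share the factor 5; dividing through by 5 gives  (1 - x^2) y'' - x y' + 81 y = 0.
This matches the Chebyshev equation (1 - x^2) y'' - x y' + n^2 y = 0 (note the -x y' term, not -2x y') with n^2 = 81, so n = 9; the polynomial solution is T_9(x).
With y = sum_k a_k x^k, matching x^k gives (k+2)(k+1) a_{k+2} = (k^2 - n^2) a_k = (k - 9)(k + 9) a_k. The right side vanishes at k = 9, so the series with the parity of 9 terminates at degree 9.
Standard normalization: leading coefficient of T_n is 2^(n-1), so a_9 = 2^8 = 256. Work downward with a_k = (k+1)(k+2) a_{k+2} / ((k - 9)(k + 9)):
  a_7 = (8)(9)(256) / ((7 - 9)(7 + 9)) = 18432/(-32) = -576
  a_5 = (6)(7)(-576) / ((5 - 9)(5 + 9)) = -24192/(-56) = 432
  a_3 = (4)(5)(432) / ((3 - 9)(3 + 9)) = 8640/(-72) = -120
  a_1 = (2)(3)(-120) / ((1 - 9)(1 + 9)) = -720/(-80) = 9
Hence T_9(x) = 256 x^9 - 576 x^7 + 432 x^5 - 120 x^3 + 9 x.

T_9(x); series = 256 x^9 - 576 x^7 + 432 x^5 - 120 x^3 + 9 x


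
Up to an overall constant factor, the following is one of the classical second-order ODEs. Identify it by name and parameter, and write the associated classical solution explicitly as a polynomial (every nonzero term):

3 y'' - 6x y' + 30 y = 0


All three coefficients share the factor 3; dividing through by 3 gives  y'' - 2x y' + 10 y = 0.
This matches the Hermite equation y'' - 2x y' + 2n y = 0 with 2n = 10, so n = 5; the polynomial solution is H_5(x).
With y = sum_k a_k x^k, matching x^k gives (k+2)(k+1) a_{k+2} = 2(k - n) a_k = 2(k - 5) a_k. The right side vanishes at k = 5, so the series with the parity of 5 terminates at degree 5.
Standard normalization: leading coefficient of H_n is 2^n, so a_5 = 2^5 = 32. Work downward with a_k = (k+1)(k+2) a_{k+2} / (2(k - n)):
  a_3 = (4)(5)(32) / (2(3 - 5)) = 640/(-4) = -160
  a_1 = (2)(3)(-160) / (2(1 - 5)) = -960/(-8) = 120
Hence H_5(x) = 32 x^5 - 160 x^3 + 120 x.

H_5(x); series = 32 x^5 - 160 x^3 + 120 x


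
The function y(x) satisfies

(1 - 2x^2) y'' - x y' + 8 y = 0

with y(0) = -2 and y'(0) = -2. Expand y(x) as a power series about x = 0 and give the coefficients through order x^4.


Ansatz: y(x) = sum_{n>=0} a_n x^n, so y'(x) = sum_{n>=1} n a_n x^(n-1) and y''(x) = sum_{n>=2} n(n-1) a_n x^(n-2).
Substitute into P(x) y'' + Q(x) y' + R(x) y = 0 with P(x) = 1 - 2x^2, Q(x) = -x, R(x) = 8, and match powers of x.
Initial conditions: a_0 = -2, a_1 = -2.
Setting the coefficient of each power of x to zero and solving order by order (substituting the coefficients already found):
  x^0: 2 a_2 + 8 a_0 = 0  ->  2 a_2 = -8 a_0 = 16  ->  a_2 = 8
  x^1: 6 a_3 + 7 a_1 = 0  ->  6 a_3 = -7 a_1 = 14  ->  a_3 = 7/3
  x^2: 12 a_4 + 2 a_2 = 0  ->  12 a_4 = -2 a_2 = -16  ->  a_4 = -4/3
Truncated series: y(x) = -2 - 2 x + 8 x^2 + (7/3) x^3 - (4/3) x^4 + O(x^5).

a_0 = -2; a_1 = -2; a_2 = 8; a_3 = 7/3; a_4 = -4/3


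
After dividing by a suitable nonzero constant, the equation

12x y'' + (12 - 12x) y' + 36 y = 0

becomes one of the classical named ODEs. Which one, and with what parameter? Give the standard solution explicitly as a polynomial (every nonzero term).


All three coefficients share the factor 12; dividing through by 12 gives  x y'' + (1 - x) y' + 3 y = 0.
This matches the Laguerre equation x y'' + (1 - x) y' + n y = 0 with n = 3; the polynomial solution is L_3(x).
With y = sum_k a_k x^k, matching x^k gives (k+1)k a_{k+1} + (k+1) a_{k+1} - k a_k + n a_k = 0, i.e. (k+1)^2 a_{k+1} = (k - n) a_k = (k - 3) a_k. The right side vanishes at k = 3, so the series terminates at degree 3.
Standard normalization L_n(0) = 1 gives a_0 = 1. Work upward with a_{k+1} = (k - 3) a_k / (k+1)^2:
  a_1 = (0 - 3)(1) / 1^2 = -3/1 = -3
  a_2 = (1 - 3)(-3) / 2^2 = 6/4 = 3/2
  a_3 = (2 - 3)(3/2) / 3^2 = (-3/2)/9 = -1/6
Hence L_3(x) = -x^3/6 + 3 x^2/2 - 3 x + 1.

L_3(x); series = -x^3/6 + 3 x^2/2 - 3 x + 1


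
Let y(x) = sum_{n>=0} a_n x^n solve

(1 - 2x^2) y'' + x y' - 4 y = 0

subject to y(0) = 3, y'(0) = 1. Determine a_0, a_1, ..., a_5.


Ansatz: y(x) = sum_{n>=0} a_n x^n, so y'(x) = sum_{n>=1} n a_n x^(n-1) and y''(x) = sum_{n>=2} n(n-1) a_n x^(n-2).
Substitute into P(x) y'' + Q(x) y' + R(x) y = 0 with P(x) = 1 - 2x^2, Q(x) = x, R(x) = -4, and match powers of x.
Initial conditions: a_0 = 3, a_1 = 1.
Setting the coefficient of each power of x to zero and solving order by order (substituting the coefficients already found):
  x^0: 2 a_2 - 4 a_0 = 0  ->  2 a_2 = 4 a_0 = 12  ->  a_2 = 6
  x^1: 6 a_3 - 3 a_1 = 0  ->  6 a_3 = 3 a_1 = 3  ->  a_3 = 1/2
  x^2: 12 a_4 - 6 a_2 = 0  ->  12 a_4 = 6 a_2 = 36  ->  a_4 = 3
  x^3: 20 a_5 - 13 a_3 = 0  ->  20 a_5 = 13 a_3 = 13/2  ->  a_5 = 13/40
Truncated series: y(x) = 3 + x + 6 x^2 + (1/2) x^3 + 3 x^4 + (13/40) x^5 + O(x^6).

a_0 = 3; a_1 = 1; a_2 = 6; a_3 = 1/2; a_4 = 3; a_5 = 13/40


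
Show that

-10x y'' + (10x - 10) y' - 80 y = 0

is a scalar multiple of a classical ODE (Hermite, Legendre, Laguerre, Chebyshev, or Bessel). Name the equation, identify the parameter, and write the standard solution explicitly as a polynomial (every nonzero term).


All three coefficients share the factor -10; dividing through by -10 gives  x y'' + (1 - x) y' + 8 y = 0.
This matches the Laguerre equation x y'' + (1 - x) y' + n y = 0 with n = 8; the polynomial solution is L_8(x).
With y = sum_k a_k x^k, matching x^k gives (k+1)k a_{k+1} + (k+1) a_{k+1} - k a_k + n a_k = 0, i.e. (k+1)^2 a_{k+1} = (k - n) a_k = (k - 8) a_k. The right side vanishes at k = 8, so the series terminates at degree 8.
Standard normalization L_n(0) = 1 gives a_0 = 1. Work upward with a_{k+1} = (k - 8) a_k / (k+1)^2:
  a_1 = (0 - 8)(1) / 1^2 = -8/1 = -8
  a_2 = (1 - 8)(-8) / 2^2 = 56/4 = 14
  a_3 = (2 - 8)(14) / 3^2 = -84/9 = -28/3
  a_4 = (3 - 8)(-28/3) / 4^2 = (140/3)/16 = 35/12
  a_5 = (4 - 8)(35/12) / 5^2 = (-35/3)/25 = -7/15
  a_6 = (5 - 8)(-7/15) / 6^2 = (7/5)/36 = 7/180
  a_7 = (6 - 8)(7/180) / 7^2 = (-7/90)/49 = -1/630
  a_8 = (7 - 8)(-1/630) / 8^2 = (1/630)/64 = 1/40320
Hence L_8(x) = x^8/40320 - x^7/630 + 7 x^6/180 - 7 x^5/15 + 35 x^4/12 - 28 x^3/3 + 14 x^2 - 8 x + 1.

L_8(x); series = x^8/40320 - x^7/630 + 7 x^6/180 - 7 x^5/15 + 35 x^4/12 - 28 x^3/3 + 14 x^2 - 8 x + 1


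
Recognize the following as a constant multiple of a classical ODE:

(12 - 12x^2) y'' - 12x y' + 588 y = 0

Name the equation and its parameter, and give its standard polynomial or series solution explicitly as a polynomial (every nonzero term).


All three coefficients share the factor 12; dividing through by 12 gives  (1 - x^2) y'' - x y' + 49 y = 0.
This matches the Chebyshev equation (1 - x^2) y'' - x y' + n^2 y = 0 (note the -x y' term, not -2x y') with n^2 = 49, so n = 7; the polynomial solution is T_7(x).
With y = sum_k a_k x^k, matching x^k gives (k+2)(k+1) a_{k+2} = (k^2 - n^2) a_k = (k - 7)(k + 7) a_k. The right side vanishes at k = 7, so the series with the parity of 7 terminates at degree 7.
Standard normalization: leading coefficient of T_n is 2^(n-1), so a_7 = 2^6 = 64. Work downward with a_k = (k+1)(k+2) a_{k+2} / ((k - 7)(k + 7)):
  a_5 = (6)(7)(64) / ((5 - 7)(5 + 7)) = 2688/(-24) = -112
  a_3 = (4)(5)(-112) / ((3 - 7)(3 + 7)) = -2240/(-40) = 56
  a_1 = (2)(3)(56) / ((1 - 7)(1 + 7)) = 336/(-48) = -7
Hence T_7(x) = 64 x^7 - 112 x^5 + 56 x^3 - 7 x.

T_7(x); series = 64 x^7 - 112 x^5 + 56 x^3 - 7 x


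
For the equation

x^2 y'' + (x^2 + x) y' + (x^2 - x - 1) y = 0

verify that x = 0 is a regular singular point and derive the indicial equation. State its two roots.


Divide by x^2 to reach normal form y'' + P_1(x) y' + P_2(x) y = 0 with P_1(x) = 1 + 1/x and P_2(x) = 1 - 1/x - 1/x^2.
x = 0 is a singular point because the y'-coefficient 1 + 1/x has a pole at x = 0 and the y-coefficient 1 - 1/x - 1/x^2 has a pole at x = 0.
It is a regular singular point because x P_1(x) = p(x) = x + 1 and x^2 P_2(x) = q(x) = x^2 - x - 1 are polynomials, hence analytic at x = 0.
p(0) = 1,  q(0) = -1.
Indicial equation: r(r-1) + p(0) r + q(0) = 0, i.e. r^2 + (p(0) - 1) r + q(0) = 0, i.e. r^2 - 1 = 0.
Discriminant: (0)^2 - 4(-1) = 4, so r = (0 ± 2)/2.
Solving: r_1 = 1, r_2 = -1.

indicial: r^2 - 1 = 0; roots r_1 = 1, r_2 = -1
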